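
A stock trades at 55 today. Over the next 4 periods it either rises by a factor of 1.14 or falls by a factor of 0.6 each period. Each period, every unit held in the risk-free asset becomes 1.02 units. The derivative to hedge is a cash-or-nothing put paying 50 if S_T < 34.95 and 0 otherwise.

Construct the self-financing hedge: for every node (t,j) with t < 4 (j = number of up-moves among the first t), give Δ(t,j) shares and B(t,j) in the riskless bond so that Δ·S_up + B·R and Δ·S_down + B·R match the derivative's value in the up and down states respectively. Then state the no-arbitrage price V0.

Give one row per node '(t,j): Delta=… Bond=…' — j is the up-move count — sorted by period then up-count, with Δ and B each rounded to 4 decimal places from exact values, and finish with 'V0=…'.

Under the risk-neutral measure, an up-move has probability p* = (R−d)/(u−d) = 0.7778 and values discount at R = 1.02.
Payoff layer (t=4): V(4,0)=50.0000, V(4,1)=50.0000, V(4,2)=50.0000, V(4,3)=0.0000, V(4,4)=0.0000
  t=3,j=0: stock 11.8800 → up 13.5432 (V=50.0000), down 7.1280 (V=50.0000). Price 49.0196; hedge Δ=0.0000, bond B=49.0196.
  t=3,j=1: stock 22.5720 → up 25.7321 (V=50.0000), down 13.5432 (V=50.0000). Price 49.0196; hedge Δ=0.0000, bond B=49.0196.
  t=3,j=2: stock 42.8868 → up 48.8910 (V=0.0000), down 25.7321 (V=50.0000). Price 10.8932; hedge Δ=-2.1590, bond B=103.4858.
  t=3,j=3: stock 81.4849 → up 92.8928 (V=0.0000), down 48.8910 (V=0.0000). Price 0.0000; hedge Δ=0.0000, bond B=0.0000.
  t=2,j=0: stock 19.8000 → up 22.5720 (V=49.0196), down 11.8800 (V=49.0196). Price 48.0584; hedge Δ=0.0000, bond B=48.0584.
  t=2,j=1: stock 37.6200 → up 42.8868 (V=10.8932), down 22.5720 (V=49.0196). Price 18.9860; hedge Δ=-1.8768, bond B=89.5904.
  t=2,j=2: stock 71.4780 → up 81.4849 (V=0.0000), down 42.8868 (V=10.8932). Price 2.3733; hedge Δ=-0.2822, bond B=22.5459.
  t=1,j=0: stock 33.0000 → up 37.6200 (V=18.9860), down 19.8000 (V=48.0584). Price 24.9476; hedge Δ=-1.6314, bond B=78.7854.
  t=1,j=1: stock 62.7000 → up 71.4780 (V=2.3733), down 37.6200 (V=18.9860). Price 5.9461; hedge Δ=-0.4907, bond B=36.7105.
  t=0,j=0: stock 55.0000 → up 62.7000 (V=5.9461), down 33.0000 (V=24.9476). Price 9.9693; hedge Δ=-0.6398, bond B=45.1573.
Check: Δ(0,0)·S0 + B(0,0) = 9.9693 = V0.

(0,0): Delta=-0.6398 Bond=45.1573
(1,0): Delta=-1.6314 Bond=78.7854
(1,1): Delta=-0.4907 Bond=36.7105
(2,0): Delta=0.0000 Bond=48.0584
(2,1): Delta=-1.8768 Bond=89.5904
(2,2): Delta=-0.2822 Bond=22.5459
(3,0): Delta=0.0000 Bond=49.0196
(3,1): Delta=0.0000 Bond=49.0196
(3,2): Delta=-2.1590 Bond=103.4858
(3,3): Delta=0.0000 Bond=0.0000
V0=9.9693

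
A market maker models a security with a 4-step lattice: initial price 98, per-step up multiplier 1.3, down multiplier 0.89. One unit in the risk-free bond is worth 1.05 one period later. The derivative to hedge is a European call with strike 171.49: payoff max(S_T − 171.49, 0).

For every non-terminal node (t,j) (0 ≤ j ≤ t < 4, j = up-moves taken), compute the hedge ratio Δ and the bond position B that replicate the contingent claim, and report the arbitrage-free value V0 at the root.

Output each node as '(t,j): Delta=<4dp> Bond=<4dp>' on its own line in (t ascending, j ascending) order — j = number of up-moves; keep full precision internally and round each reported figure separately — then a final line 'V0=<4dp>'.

Risk-neutral probability p* = (R−d)/(u−d) = (1.05−0.89)/(1.3−0.89) = 0.3902.
At expiry t=4: V(4,0)=0.0000, V(4,1)=0.0000, V(4,2)=0.0000, V(4,3)=20.1323, V(4,4)=108.4078
  t=3,j=0: stock 69.0870 → up 89.8131 (V=0.0000), down 61.4874 (V=0.0000). Price 0.0000; hedge Δ=0.0000, bond B=0.0000.
  t=3,j=1: stock 100.9135 → up 131.1876 (V=0.0000), down 89.8131 (V=0.0000). Price 0.0000; hedge Δ=0.0000, bond B=0.0000.
  t=3,j=2: stock 147.4018 → up 191.6223 (V=20.1323), down 131.1876 (V=0.0000). Price 7.4824; hedge Δ=0.3331, bond B=-41.6209.
  t=3,j=3: stock 215.3060 → up 279.8978 (V=108.4078), down 191.6223 (V=20.1323). Price 51.9822; hedge Δ=1.0000, bond B=-163.3238.
  t=2,j=0: stock 77.6258 → up 100.9135 (V=0.0000), down 69.0870 (V=0.0000). Price 0.0000; hedge Δ=0.0000, bond B=0.0000.
  t=2,j=1: stock 113.3860 → up 147.4018 (V=7.4824), down 100.9135 (V=0.0000). Price 2.7809; hedge Δ=0.1610, bond B=-15.4688.
  t=2,j=2: stock 165.6200 → up 215.3060 (V=51.9822), down 147.4018 (V=7.4824). Price 23.6649; hedge Δ=0.6553, bond B=-84.8711.
  t=1,j=0: stock 87.2200 → up 113.3860 (V=2.7809), down 77.6258 (V=0.0000). Price 1.0336; hedge Δ=0.0778, bond B=-5.7492.
  t=1,j=1: stock 127.4000 → up 165.6200 (V=23.6649), down 113.3860 (V=2.7809). Price 10.4103; hedge Δ=0.3998, bond B=-40.5264.
  t=0,j=0: stock 98.0000 → up 127.4000 (V=10.4103), down 87.2200 (V=1.0336). Price 4.4693; hedge Δ=0.2334, bond B=-18.4007.
Root portfolio cost Δ·98+B reproduces V0=4.4693.

(0,0): Delta=0.2334 Bond=-18.4007
(1,0): Delta=0.0778 Bond=-5.7492
(1,1): Delta=0.3998 Bond=-40.5264
(2,0): Delta=0.0000 Bond=0.0000
(2,1): Delta=0.1610 Bond=-15.4688
(2,2): Delta=0.6553 Bond=-84.8711
(3,0): Delta=0.0000 Bond=0.0000
(3,1): Delta=0.0000 Bond=0.0000
(3,2): Delta=0.3331 Bond=-41.6209
(3,3): Delta=1.0000 Bond=-163.3238
V0=4.4693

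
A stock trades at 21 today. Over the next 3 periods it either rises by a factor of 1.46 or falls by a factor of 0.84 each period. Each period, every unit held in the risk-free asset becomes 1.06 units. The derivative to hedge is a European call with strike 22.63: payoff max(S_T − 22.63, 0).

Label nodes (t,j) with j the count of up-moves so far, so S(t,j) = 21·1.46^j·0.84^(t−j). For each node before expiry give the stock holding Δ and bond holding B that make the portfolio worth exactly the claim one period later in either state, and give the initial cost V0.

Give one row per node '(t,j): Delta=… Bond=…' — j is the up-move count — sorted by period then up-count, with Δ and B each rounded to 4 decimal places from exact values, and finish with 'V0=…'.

(0,0): Delta=0.7074 Bond=-10.1900
(1,0): Delta=0.4582 Bond=-6.4057
(1,1): Delta=0.9681 Bond=-18.7935
(2,0): Delta=0.0000 Bond=0.0000
(2,1): Delta=0.9376 Bond=-19.1357
(2,2): Delta=1.0000 Bond=-21.3491
V0=4.6661

The replicating-portfolio and risk-neutral prices coincide; use p* = (1.06−0.84)/(1.46−0.84) = 0.3548 for the latter.
Terminal values V(3,·): V(3,0)=0.0000, V(3,1)=0.0000, V(3,2)=14.9714, V(3,3)=42.7249
  t=2,j=0: stock 14.8176 → up 21.6337 (V=0.0000), down 12.4468 (V=0.0000). Price 0.0000; hedge Δ=0.0000, bond B=0.0000.
  t=2,j=1: stock 25.7544 → up 37.6014 (V=14.9714), down 21.6337 (V=0.0000). Price 5.0117; hedge Δ=0.9376, bond B=-19.1357.
  t=2,j=2: stock 44.7636 → up 65.3549 (V=42.7249), down 37.6014 (V=14.9714). Price 23.4145; hedge Δ=1.0000, bond B=-21.3491.
  t=1,j=0: stock 17.6400 → up 25.7544 (V=5.0117), down 14.8176 (V=0.0000). Price 1.6777; hedge Δ=0.4582, bond B=-6.4057.
  t=1,j=1: stock 30.6600 → up 44.7636 (V=23.4145), down 25.7544 (V=5.0117). Price 10.8885; hedge Δ=0.9681, bond B=-18.7935.
  t=0,j=0: stock 21.0000 → up 30.6600 (V=10.8885), down 17.6400 (V=1.6777). Price 4.6661; hedge Δ=0.7074, bond B=-10.1900.
Each (Δ,B) replicates both successor values, so the strategy is self-financing and V0 is arbitrage-free.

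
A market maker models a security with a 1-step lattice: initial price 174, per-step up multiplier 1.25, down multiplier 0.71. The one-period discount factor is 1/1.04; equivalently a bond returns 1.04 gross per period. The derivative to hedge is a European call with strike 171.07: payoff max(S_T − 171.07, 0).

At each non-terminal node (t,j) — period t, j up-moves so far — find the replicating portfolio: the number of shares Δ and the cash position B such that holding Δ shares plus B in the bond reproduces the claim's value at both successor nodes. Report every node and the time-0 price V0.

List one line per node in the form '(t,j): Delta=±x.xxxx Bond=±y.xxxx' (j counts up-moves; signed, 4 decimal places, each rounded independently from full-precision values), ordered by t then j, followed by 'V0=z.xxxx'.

Under the risk-neutral measure, an up-move has probability p* = (R−d)/(u−d) = 0.6111 and values discount at R = 1.04.
Terminal values V(1,·): V(1,0)=0.0000, V(1,1)=46.4300
  t=0,j=0: stock 174.0000 → up 217.5000 (V=46.4300), down 123.5400 (V=0.0000). Price 27.2826; hedge Δ=0.4941, bond B=-58.6989.
Root portfolio cost Δ·174+B reproduces V0=27.2826.

(0,0): Delta=0.4941 Bond=-58.6989
V0=27.2826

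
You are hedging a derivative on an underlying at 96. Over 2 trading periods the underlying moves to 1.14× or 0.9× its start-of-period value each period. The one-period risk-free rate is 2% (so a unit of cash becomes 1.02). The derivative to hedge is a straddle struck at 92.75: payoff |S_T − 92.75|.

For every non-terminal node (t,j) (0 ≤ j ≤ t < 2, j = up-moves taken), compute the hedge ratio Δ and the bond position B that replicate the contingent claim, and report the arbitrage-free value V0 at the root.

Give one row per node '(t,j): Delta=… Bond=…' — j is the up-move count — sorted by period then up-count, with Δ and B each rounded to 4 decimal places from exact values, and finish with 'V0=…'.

No-arbitrage ⇒ martingale measure with p* = (R−d)/(u−d) = 0.5000.
Terminal payoffs: V(2,0)=14.9900, V(2,1)=5.7460, V(2,2)=32.0116
(1,0): S=86.4000. Δ = (V_up−V_dn)/(S_up−S_dn) = (5.7460−14.9900)/(98.4960−77.7600) = -0.4458. V = [p*·5.7460 + (1−p*)·14.9900]/1.02 = 10.1647. B = V − Δ·S = 48.6814.
(1,1): S=109.4400. Δ = (V_up−V_dn)/(S_up−S_dn) = (32.0116−5.7460)/(124.7616−98.4960) = 1.0000. V = [p*·32.0116 + (1−p*)·5.7460]/1.02 = 18.5086. B = V − Δ·S = -90.9314.
(0,0): S=96.0000. Δ = (V_up−V_dn)/(S_up−S_dn) = (18.5086−10.1647)/(109.4400−86.4000) = 0.3621. V = [p*·18.5086 + (1−p*)·10.1647]/1.02 = 14.0556. B = V − Δ·S = -20.7108.
Self-financing check: at every node Δ·S+B equals the discounted successor values.

(0,0): Delta=0.3621 Bond=-20.7108
(1,0): Delta=-0.4458 Bond=48.6814
(1,1): Delta=1.0000 Bond=-90.9314
V0=14.0556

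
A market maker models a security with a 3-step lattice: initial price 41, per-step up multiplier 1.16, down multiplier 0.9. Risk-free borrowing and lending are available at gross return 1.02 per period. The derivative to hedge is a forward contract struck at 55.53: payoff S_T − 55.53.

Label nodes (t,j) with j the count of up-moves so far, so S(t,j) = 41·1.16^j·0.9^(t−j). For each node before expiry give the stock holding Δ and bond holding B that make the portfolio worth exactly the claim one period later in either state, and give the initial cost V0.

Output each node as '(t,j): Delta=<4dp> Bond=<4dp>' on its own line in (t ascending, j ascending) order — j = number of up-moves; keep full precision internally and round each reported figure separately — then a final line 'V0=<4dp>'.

Since d<R<u, set p* = (R−d)/(u−d) = 0.4615; price each node as the discounted p*-expectation of its children.
Terminal payoffs: V(3,0)=-25.6410, V(3,1)=-17.0064, V(3,2)=-5.8774, V(3,3)=8.4667
Node (2,0) S=33.2100: V=(p*·-17.0064+(1−p*)·-25.6410)/1.02=-21.2312; Δ=(-17.0064−-25.6410)/(38.5236−29.8890)=1.0000; B=V−Δ·S=-54.4412
Node (2,1) S=42.8040: V=(p*·-5.8774+(1−p*)·-17.0064)/1.02=-11.6372; Δ=(-5.8774−-17.0064)/(49.6526−38.5236)=1.0000; B=V−Δ·S=-54.4412
Node (2,2) S=55.1696: V=(p*·8.4667+(1−p*)·-5.8774)/1.02=0.7284; Δ=(8.4667−-5.8774)/(63.9967−49.6526)=1.0000; B=V−Δ·S=-54.4412
Node (1,0) S=36.9000: V=(p*·-11.6372+(1−p*)·-21.2312)/1.02=-16.4737; Δ=(-11.6372−-21.2312)/(42.8040−33.2100)=1.0000; B=V−Δ·S=-53.3737
Node (1,1) S=47.5600: V=(p*·0.7284+(1−p*)·-11.6372)/1.02=-5.8137; Δ=(0.7284−-11.6372)/(55.1696−42.8040)=1.0000; B=V−Δ·S=-53.3737
Node (0,0) S=41.0000: V=(p*·-5.8137+(1−p*)·-16.4737)/1.02=-11.3272; Δ=(-5.8137−-16.4737)/(47.5600−36.9000)=1.0000; B=V−Δ·S=-52.3272
Check: Δ(0,0)·S0 + B(0,0) = -11.3272 = V0.

(0,0): Delta=1.0000 Bond=-52.3272
(1,0): Delta=1.0000 Bond=-53.3737
(1,1): Delta=1.0000 Bond=-53.3737
(2,0): Delta=1.0000 Bond=-54.4412
(2,1): Delta=1.0000 Bond=-54.4412
(2,2): Delta=1.0000 Bond=-54.4412
V0=-11.3272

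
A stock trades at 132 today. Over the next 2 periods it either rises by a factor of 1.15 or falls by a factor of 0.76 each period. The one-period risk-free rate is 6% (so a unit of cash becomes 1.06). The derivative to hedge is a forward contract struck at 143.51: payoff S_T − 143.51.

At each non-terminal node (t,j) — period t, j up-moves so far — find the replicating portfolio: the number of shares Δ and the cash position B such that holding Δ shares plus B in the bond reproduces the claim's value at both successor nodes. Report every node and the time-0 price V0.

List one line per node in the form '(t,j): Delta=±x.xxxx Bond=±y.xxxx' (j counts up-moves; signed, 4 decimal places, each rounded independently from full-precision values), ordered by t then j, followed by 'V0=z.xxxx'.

Under the risk-neutral measure, an up-move has probability p* = (R−d)/(u−d) = 0.7692 and values discount at R = 1.06.
At expiry t=2: V(2,0)=-67.2668, V(2,1)=-28.1420, V(2,2)=31.0600
  t=1,j=0: stock 100.3200 → up 115.3680 (V=-28.1420), down 76.2432 (V=-67.2668). Price -35.0668; hedge Δ=1.0000, bond B=-135.3868.
  t=1,j=1: stock 151.8000 → up 174.5700 (V=31.0600), down 115.3680 (V=-28.1420). Price 16.4132; hedge Δ=1.0000, bond B=-135.3868.
  t=0,j=0: stock 132.0000 → up 151.8000 (V=16.4132), down 100.3200 (V=-35.0668). Price 4.2766; hedge Δ=1.0000, bond B=-127.7234.
Each (Δ,B) replicates both successor values, so the strategy is self-financing and V0 is arbitrage-free.

(0,0): Delta=1.0000 Bond=-127.7234
(1,0): Delta=1.0000 Bond=-135.3868
(1,1): Delta=1.0000 Bond=-135.3868
V0=4.2766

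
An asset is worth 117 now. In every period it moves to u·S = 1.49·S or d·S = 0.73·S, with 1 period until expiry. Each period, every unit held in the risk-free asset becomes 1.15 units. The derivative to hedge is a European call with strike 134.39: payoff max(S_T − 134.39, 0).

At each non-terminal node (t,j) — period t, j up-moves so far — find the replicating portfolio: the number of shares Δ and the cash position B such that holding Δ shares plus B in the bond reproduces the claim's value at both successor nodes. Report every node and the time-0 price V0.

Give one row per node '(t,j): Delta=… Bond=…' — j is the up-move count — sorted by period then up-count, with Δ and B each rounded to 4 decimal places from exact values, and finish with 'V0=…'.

Since d<R<u, set p* = (R−d)/(u−d) = 0.5526; price each node as the discounted p*-expectation of its children.
Terminal values V(1,·): V(1,0)=0.0000, V(1,1)=39.9400
(0,0): S=117.0000. Δ = (V_up−V_dn)/(S_up−S_dn) = (39.9400−0.0000)/(174.3300−85.4100) = 0.4492. V = [p*·39.9400 + (1−p*)·0.0000]/1.15 = 19.1931. B = V − Δ·S = -33.3595.
The time-0 hedge costs 19.1931, which is the no-arbitrage price.

(0,0): Delta=0.4492 Bond=-33.3595
V0=19.1931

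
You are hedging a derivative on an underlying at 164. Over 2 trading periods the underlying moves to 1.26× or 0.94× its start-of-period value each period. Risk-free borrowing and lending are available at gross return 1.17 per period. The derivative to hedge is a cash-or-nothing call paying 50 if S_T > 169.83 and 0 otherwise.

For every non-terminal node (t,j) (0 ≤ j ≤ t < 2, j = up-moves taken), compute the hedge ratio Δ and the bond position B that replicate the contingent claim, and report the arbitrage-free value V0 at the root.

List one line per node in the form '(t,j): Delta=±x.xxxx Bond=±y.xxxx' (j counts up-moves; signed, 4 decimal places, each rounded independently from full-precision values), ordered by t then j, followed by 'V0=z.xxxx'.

(0,0): Delta=0.2290 Bond=-3.9237
(1,0): Delta=1.0136 Bond=-125.5342
(1,1): Delta=0.0000 Bond=42.7350
V0=33.6364

No-arbitrage ⇒ martingale measure with p* = (R−d)/(u−d) = 0.7187.
Terminal payoffs: V(2,0)=0.0000, V(2,1)=50.0000, V(2,2)=50.0000
Node (1,0) S=154.1600: V=(p*·50.0000+(1−p*)·0.0000)/1.17=30.7158; Δ=(50.0000−0.0000)/(194.2416−144.9104)=1.0136; B=V−Δ·S=-125.5342
Node (1,1) S=206.6400: V=(p*·50.0000+(1−p*)·50.0000)/1.17=42.7350; Δ=(50.0000−50.0000)/(260.3664−194.2416)=0.0000; B=V−Δ·S=42.7350
Node (0,0) S=164.0000: V=(p*·42.7350+(1−p*)·30.7158)/1.17=33.6364; Δ=(42.7350−30.7158)/(206.6400−154.1600)=0.2290; B=V−Δ·S=-3.9237
Each (Δ,B) replicates both successor values, so the strategy is self-financing and V0 is arbitrage-free.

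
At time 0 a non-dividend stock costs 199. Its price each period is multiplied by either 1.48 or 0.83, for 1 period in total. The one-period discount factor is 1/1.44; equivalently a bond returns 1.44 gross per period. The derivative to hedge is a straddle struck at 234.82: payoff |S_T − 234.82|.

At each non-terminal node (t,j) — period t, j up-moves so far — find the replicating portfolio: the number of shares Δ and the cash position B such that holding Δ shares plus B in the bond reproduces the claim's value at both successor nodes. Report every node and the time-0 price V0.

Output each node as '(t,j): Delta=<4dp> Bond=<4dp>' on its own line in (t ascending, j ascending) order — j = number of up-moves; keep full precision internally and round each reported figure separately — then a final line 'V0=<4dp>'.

(0,0): Delta=-0.0769 Bond=57.1912
V0=41.8835

Risk-neutral probability p* = (R−d)/(u−d) = (1.44−0.83)/(1.48−0.83) = 0.9385.
Payoff layer (t=1): V(1,0)=69.6500, V(1,1)=59.7000
(0,0): S=199.0000. Δ = (V_up−V_dn)/(S_up−S_dn) = (59.7000−69.6500)/(294.5200−165.1700) = -0.0769. V = [p*·59.7000 + (1−p*)·69.6500]/1.44 = 41.8835. B = V − Δ·S = 57.1912.
Self-financing check: at every node Δ·S+B equals the discounted successor values.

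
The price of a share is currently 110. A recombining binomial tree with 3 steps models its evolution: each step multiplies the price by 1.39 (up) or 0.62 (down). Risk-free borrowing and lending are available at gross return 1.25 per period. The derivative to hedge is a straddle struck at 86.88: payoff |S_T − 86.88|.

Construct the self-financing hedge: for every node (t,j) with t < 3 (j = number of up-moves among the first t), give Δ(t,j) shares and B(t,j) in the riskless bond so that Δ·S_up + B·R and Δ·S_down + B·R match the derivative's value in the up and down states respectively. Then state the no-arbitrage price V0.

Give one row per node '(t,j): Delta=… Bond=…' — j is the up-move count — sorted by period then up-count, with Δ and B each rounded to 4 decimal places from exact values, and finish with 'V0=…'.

No-arbitrage ⇒ martingale measure with p* = (R−d)/(u−d) = 0.8182.
Terminal payoffs: V(3,0)=60.6639, V(3,1)=28.1052, V(3,2)=44.8892, V(3,3)=208.5381
  t=2,j=0: stock 42.2840 → up 58.7748 (V=28.1052), down 26.2161 (V=60.6639). Price 27.2200; hedge Δ=-1.0000, bond B=69.5040.
  t=2,j=1: stock 94.7980 → up 131.7692 (V=44.8892), down 58.7748 (V=28.1052). Price 33.4701; hedge Δ=0.2299, bond B=11.6727.
  t=2,j=2: stock 212.5310 → up 295.4181 (V=208.5381), down 131.7692 (V=44.8892). Price 143.0270; hedge Δ=1.0000, bond B=-69.5040.
  t=1,j=0: stock 68.2000 → up 94.7980 (V=33.4701), down 42.2840 (V=27.2200). Price 25.8670; hedge Δ=0.1190, bond B=17.7500.
  t=1,j=1: stock 152.9000 → up 212.5310 (V=143.0270), down 94.7980 (V=33.4701). Price 98.4860; hedge Δ=0.9306, bond B=-43.7957.
  t=0,j=0: stock 110.0000 → up 152.9000 (V=98.4860), down 68.2000 (V=25.8670). Price 68.2261; hedge Δ=0.8574, bond B=-26.0844.
Self-financing check: at every node Δ·S+B equals the discounted successor values.

(0,0): Delta=0.8574 Bond=-26.0844
(1,0): Delta=0.1190 Bond=17.7500
(1,1): Delta=0.9306 Bond=-43.7957
(2,0): Delta=-1.0000 Bond=69.5040
(2,1): Delta=0.2299 Bond=11.6727
(2,2): Delta=1.0000 Bond=-69.5040
V0=68.2261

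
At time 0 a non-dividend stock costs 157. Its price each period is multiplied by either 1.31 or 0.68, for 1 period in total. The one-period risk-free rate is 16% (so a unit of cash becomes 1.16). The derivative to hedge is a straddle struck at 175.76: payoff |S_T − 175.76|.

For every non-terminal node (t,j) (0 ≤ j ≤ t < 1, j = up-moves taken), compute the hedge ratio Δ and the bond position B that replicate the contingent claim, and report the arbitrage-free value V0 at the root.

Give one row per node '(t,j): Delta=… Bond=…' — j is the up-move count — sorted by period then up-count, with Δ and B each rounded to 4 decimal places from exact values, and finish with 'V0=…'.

Under the risk-neutral measure, an up-move has probability p* = (R−d)/(u−d) = 0.7619 and values discount at R = 1.16.
Payoff layer (t=1): V(1,0)=69.0000, V(1,1)=29.9100
Node (0,0) S=157.0000: V=(p*·29.9100+(1−p*)·69.0000)/1.16=33.8079; Δ=(29.9100−69.0000)/(205.6700−106.7600)=-0.3952; B=V−Δ·S=95.8555
The time-0 hedge costs 33.8079, which is the no-arbitrage price.

(0,0): Delta=-0.3952 Bond=95.8555
V0=33.8079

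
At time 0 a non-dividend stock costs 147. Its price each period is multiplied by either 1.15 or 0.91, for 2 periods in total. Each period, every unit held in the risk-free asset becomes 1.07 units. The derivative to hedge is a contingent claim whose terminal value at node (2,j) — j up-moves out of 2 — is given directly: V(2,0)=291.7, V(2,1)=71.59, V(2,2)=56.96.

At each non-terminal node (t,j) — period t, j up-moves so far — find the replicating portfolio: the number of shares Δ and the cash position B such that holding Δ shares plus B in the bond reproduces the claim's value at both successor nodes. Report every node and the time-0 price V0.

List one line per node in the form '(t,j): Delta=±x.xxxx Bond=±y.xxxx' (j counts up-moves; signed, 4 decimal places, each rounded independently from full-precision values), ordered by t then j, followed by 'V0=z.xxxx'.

Risk-neutral probability p* = (R−d)/(u−d) = (1.07−0.91)/(1.15−0.91) = 0.6667.
At expiry t=2: V(2,0)=291.7000, V(2,1)=71.5900, V(2,2)=56.9600
(1,0): S=133.7700. Δ = (V_up−V_dn)/(S_up−S_dn) = (71.5900−291.7000)/(153.8355−121.7307) = -6.8560. V = [p*·71.5900 + (1−p*)·291.7000]/1.07 = 135.4766. B = V − Δ·S = 1052.6016.
(1,1): S=169.0500. Δ = (V_up−V_dn)/(S_up−S_dn) = (56.9600−71.5900)/(194.4075−153.8355) = -0.3606. V = [p*·56.9600 + (1−p*)·71.5900]/1.07 = 57.7913. B = V − Δ·S = 118.7496.
(0,0): S=147.0000. Δ = (V_up−V_dn)/(S_up−S_dn) = (57.7913−135.4766)/(169.0500−133.7700) = -2.2020. V = [p*·57.7913 + (1−p*)·135.4766]/1.07 = 78.2116. B = V − Δ·S = 401.9006.
Each (Δ,B) replicates both successor values, so the strategy is self-financing and V0 is arbitrage-free.

(0,0): Delta=-2.2020 Bond=401.9006
(1,0): Delta=-6.8560 Bond=1052.6016
(1,1): Delta=-0.3606 Bond=118.7496
V0=78.2116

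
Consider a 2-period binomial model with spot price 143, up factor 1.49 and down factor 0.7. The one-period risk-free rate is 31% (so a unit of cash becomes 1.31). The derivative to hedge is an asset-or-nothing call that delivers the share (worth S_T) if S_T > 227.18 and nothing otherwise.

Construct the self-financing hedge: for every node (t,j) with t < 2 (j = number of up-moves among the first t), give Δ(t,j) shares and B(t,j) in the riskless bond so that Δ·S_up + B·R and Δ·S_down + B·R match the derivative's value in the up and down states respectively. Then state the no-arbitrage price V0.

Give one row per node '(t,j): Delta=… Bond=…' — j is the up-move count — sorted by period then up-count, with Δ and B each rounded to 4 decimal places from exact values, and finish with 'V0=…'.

(0,0): Delta=1.6564 Bond=-126.5726
(1,0): Delta=0.0000 Bond=0.0000
(1,1): Delta=1.8861 Bond=-214.7377
V0=110.2990

No-arbitrage ⇒ martingale measure with p* = (R−d)/(u−d) = 0.7722.
Terminal values V(2,·): V(2,0)=0.0000, V(2,1)=0.0000, V(2,2)=317.4743
  t=1,j=0: stock 100.1000 → up 149.1490 (V=0.0000), down 70.0700 (V=0.0000). Price 0.0000; hedge Δ=0.0000, bond B=0.0000.
  t=1,j=1: stock 213.0700 → up 317.4743 (V=317.4743), down 149.1490 (V=0.0000). Price 187.1285; hedge Δ=1.8861, bond B=-214.7377.
  t=0,j=0: stock 143.0000 → up 213.0700 (V=187.1285), down 100.1000 (V=0.0000). Price 110.2990; hedge Δ=1.6564, bond B=-126.5726.
Root portfolio cost Δ·143+B reproduces V0=110.2990.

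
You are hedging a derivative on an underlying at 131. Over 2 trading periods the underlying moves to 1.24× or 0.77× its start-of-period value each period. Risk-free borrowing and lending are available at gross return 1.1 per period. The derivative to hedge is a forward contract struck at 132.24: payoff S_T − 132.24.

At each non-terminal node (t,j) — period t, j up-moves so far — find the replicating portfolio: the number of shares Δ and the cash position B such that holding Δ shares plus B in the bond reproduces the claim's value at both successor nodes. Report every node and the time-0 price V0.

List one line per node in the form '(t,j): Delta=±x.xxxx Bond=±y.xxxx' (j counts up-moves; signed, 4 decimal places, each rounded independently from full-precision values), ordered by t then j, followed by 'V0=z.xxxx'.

No-arbitrage ⇒ martingale measure with p* = (R−d)/(u−d) = 0.7021.
Terminal payoffs: V(2,0)=-54.5701, V(2,1)=-7.1612, V(2,2)=69.1856
(1,0): S=100.8700. Δ = (V_up−V_dn)/(S_up−S_dn) = (-7.1612−-54.5701)/(125.0788−77.6699) = 1.0000. V = [p*·-7.1612 + (1−p*)·-54.5701]/1.1 = -19.3482. B = V − Δ·S = -120.2182.
(1,1): S=162.4400. Δ = (V_up−V_dn)/(S_up−S_dn) = (69.1856−-7.1612)/(201.4256−125.0788) = 1.0000. V = [p*·69.1856 + (1−p*)·-7.1612]/1.1 = 42.2218. B = V − Δ·S = -120.2182.
(0,0): S=131.0000. Δ = (V_up−V_dn)/(S_up−S_dn) = (42.2218−-19.3482)/(162.4400−100.8700) = 1.0000. V = [p*·42.2218 + (1−p*)·-19.3482]/1.1 = 21.7107. B = V − Δ·S = -109.2893.
Self-financing check: at every node Δ·S+B equals the discounted successor values.

(0,0): Delta=1.0000 Bond=-109.2893
(1,0): Delta=1.0000 Bond=-120.2182
(1,1): Delta=1.0000 Bond=-120.2182
V0=21.7107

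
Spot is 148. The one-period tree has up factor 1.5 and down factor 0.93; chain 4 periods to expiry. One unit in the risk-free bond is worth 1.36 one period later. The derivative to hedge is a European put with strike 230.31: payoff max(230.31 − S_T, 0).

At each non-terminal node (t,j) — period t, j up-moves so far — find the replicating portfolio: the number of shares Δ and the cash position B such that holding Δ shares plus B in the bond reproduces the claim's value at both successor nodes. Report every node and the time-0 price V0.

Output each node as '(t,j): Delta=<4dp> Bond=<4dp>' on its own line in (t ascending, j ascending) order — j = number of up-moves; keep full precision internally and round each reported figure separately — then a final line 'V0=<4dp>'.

(0,0): Delta=-0.0380 Bond=6.4317
(1,0): Delta=-0.1603 Bond=25.5831
(1,1): Delta=-0.0133 Bond=3.2655
(2,0): Delta=-0.5613 Bond=86.1205
(2,1): Delta=-0.0794 Bond=18.0818
(2,2): Delta=0.0000 Bond=0.0000
(3,0): Delta=-1.0000 Bond=169.3456
(3,1): Delta=-0.4728 Bond=100.1214
(3,2): Delta=0.0000 Bond=0.0000
(3,3): Delta=0.0000 Bond=0.0000
V0=0.8035

Since d<R<u, set p* = (R−d)/(u−d) = 0.7544; price each node as the discounted p*-expectation of its children.
Payoff layer (t=4): V(4,0)=119.5983, V(4,1)=51.7427, V(4,2)=0.0000, V(4,3)=0.0000, V(4,4)=0.0000
  t=3,j=0: stock 119.0448 → up 178.5673 (V=51.7427), down 110.7117 (V=119.5983). Price 50.3008; hedge Δ=-1.0000, bond B=169.3456.
  t=3,j=1: stock 192.0078 → up 288.0117 (V=0.0000), down 178.5673 (V=51.7427). Price 9.3447; hedge Δ=-0.4728, bond B=100.1214.
  t=3,j=2: stock 309.6900 → up 464.5350 (V=0.0000), down 288.0117 (V=0.0000). Price 0.0000; hedge Δ=0.0000, bond B=0.0000.
  t=3,j=3: stock 499.5000 → up 749.2500 (V=0.0000), down 464.5350 (V=0.0000). Price 0.0000; hedge Δ=0.0000, bond B=0.0000.
  t=2,j=0: stock 128.0052 → up 192.0078 (V=9.3447), down 119.0448 (V=50.3008). Price 14.2677; hedge Δ=-0.5613, bond B=86.1205.
  t=2,j=1: stock 206.4600 → up 309.6900 (V=0.0000), down 192.0078 (V=9.3447). Price 1.6876; hedge Δ=-0.0794, bond B=18.0818.
  t=2,j=2: stock 333.0000 → up 499.5000 (V=0.0000), down 309.6900 (V=0.0000). Price 0.0000; hedge Δ=0.0000, bond B=0.0000.
  t=1,j=0: stock 137.6400 → up 206.4600 (V=1.6876), down 128.0052 (V=14.2677). Price 3.5128; hedge Δ=-0.1603, bond B=25.5831.
  t=1,j=1: stock 222.0000 → up 333.0000 (V=0.0000), down 206.4600 (V=1.6876). Price 0.3048; hedge Δ=-0.0133, bond B=3.2655.
  t=0,j=0: stock 148.0000 → up 222.0000 (V=0.3048), down 137.6400 (V=3.5128). Price 0.8035; hedge Δ=-0.0380, bond B=6.4317.
Self-financing check: at every node Δ·S+B equals the discounted successor values.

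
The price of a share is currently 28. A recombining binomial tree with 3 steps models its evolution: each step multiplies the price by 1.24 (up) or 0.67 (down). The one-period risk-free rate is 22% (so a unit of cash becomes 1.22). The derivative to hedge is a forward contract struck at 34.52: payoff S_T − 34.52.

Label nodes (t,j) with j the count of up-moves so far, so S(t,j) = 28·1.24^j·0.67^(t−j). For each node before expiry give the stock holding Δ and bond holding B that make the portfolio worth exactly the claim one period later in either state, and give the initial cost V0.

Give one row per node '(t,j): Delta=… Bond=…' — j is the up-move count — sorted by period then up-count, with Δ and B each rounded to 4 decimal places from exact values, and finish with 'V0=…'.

The replicating-portfolio and risk-neutral prices coincide; use p* = (1.22−0.67)/(1.24−0.67) = 0.9649 for the latter.
At expiry t=3: V(3,0)=-26.0986, V(3,1)=-18.9342, V(3,2)=-5.6746, V(3,3)=18.8655
Node (2,0) S=12.5692: V=(p*·-18.9342+(1−p*)·-26.0986)/1.22=-15.7259; Δ=(-18.9342−-26.0986)/(15.5858−8.4214)=1.0000; B=V−Δ·S=-28.2951
Node (2,1) S=23.2624: V=(p*·-5.6746+(1−p*)·-18.9342)/1.22=-5.0327; Δ=(-5.6746−-18.9342)/(28.8454−15.5858)=1.0000; B=V−Δ·S=-28.2951
Node (2,2) S=43.0528: V=(p*·18.8655+(1−p*)·-5.6746)/1.22=14.7577; Δ=(18.8655−-5.6746)/(53.3855−28.8454)=1.0000; B=V−Δ·S=-28.2951
Node (1,0) S=18.7600: V=(p*·-5.0327+(1−p*)·-15.7259)/1.22=-4.4327; Δ=(-5.0327−-15.7259)/(23.2624−12.5692)=1.0000; B=V−Δ·S=-23.1927
Node (1,1) S=34.7200: V=(p*·14.7577+(1−p*)·-5.0327)/1.22=11.5273; Δ=(14.7577−-5.0327)/(43.0528−23.2624)=1.0000; B=V−Δ·S=-23.1927
Node (0,0) S=28.0000: V=(p*·11.5273+(1−p*)·-4.4327)/1.22=8.9896; Δ=(11.5273−-4.4327)/(34.7200−18.7600)=1.0000; B=V−Δ·S=-19.0104
Each (Δ,B) replicates both successor values, so the strategy is self-financing and V0 is arbitrage-free.

(0,0): Delta=1.0000 Bond=-19.0104
(1,0): Delta=1.0000 Bond=-23.1927
(1,1): Delta=1.0000 Bond=-23.1927
(2,0): Delta=1.0000 Bond=-28.2951
(2,1): Delta=1.0000 Bond=-28.2951
(2,2): Delta=1.0000 Bond=-28.2951
V0=8.9896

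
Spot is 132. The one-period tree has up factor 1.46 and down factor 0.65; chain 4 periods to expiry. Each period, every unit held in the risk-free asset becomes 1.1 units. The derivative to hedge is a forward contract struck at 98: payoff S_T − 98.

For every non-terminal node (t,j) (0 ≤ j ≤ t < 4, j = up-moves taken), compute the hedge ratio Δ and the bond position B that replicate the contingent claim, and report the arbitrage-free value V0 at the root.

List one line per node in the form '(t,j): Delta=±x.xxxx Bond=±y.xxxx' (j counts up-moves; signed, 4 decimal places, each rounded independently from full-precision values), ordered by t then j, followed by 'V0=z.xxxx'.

Risk-neutral probability p* = (R−d)/(u−d) = (1.1−0.65)/(1.46−0.65) = 0.5556.
Terminal payoffs: V(4,0)=-74.4372, V(4,1)=-45.0743, V(4,2)=20.8793, V(4,3)=169.0213, V(4,4)=501.7708
Node (3,0) S=36.2505: V=(p*·-45.0743+(1−p*)·-74.4372)/1.1=-52.8404; Δ=(-45.0743−-74.4372)/(52.9257−23.5628)=1.0000; B=V−Δ·S=-89.0909
Node (3,1) S=81.4242: V=(p*·20.8793+(1−p*)·-45.0743)/1.1=-7.6667; Δ=(20.8793−-45.0743)/(118.8793−52.9257)=1.0000; B=V−Δ·S=-89.0909
Node (3,2) S=182.8913: V=(p*·169.0213+(1−p*)·20.8793)/1.1=93.8004; Δ=(169.0213−20.8793)/(267.0213−118.8793)=1.0000; B=V−Δ·S=-89.0909
Node (3,3) S=410.8020: V=(p*·501.7708+(1−p*)·169.0213)/1.1=321.7110; Δ=(501.7708−169.0213)/(599.7708−267.0213)=1.0000; B=V−Δ·S=-89.0909
Node (2,0) S=55.7700: V=(p*·-7.6667+(1−p*)·-52.8404)/1.1=-25.2217; Δ=(-7.6667−-52.8404)/(81.4242−36.2505)=1.0000; B=V−Δ·S=-80.9917
Node (2,1) S=125.2680: V=(p*·93.8004+(1−p*)·-7.6667)/1.1=44.2763; Δ=(93.8004−-7.6667)/(182.8913−81.4242)=1.0000; B=V−Δ·S=-80.9917
Node (2,2) S=281.3712: V=(p*·321.7110+(1−p*)·93.8004)/1.1=200.3795; Δ=(321.7110−93.8004)/(410.8020−182.8913)=1.0000; B=V−Δ·S=-80.9917
Node (1,0) S=85.8000: V=(p*·44.2763+(1−p*)·-25.2217)/1.1=12.1711; Δ=(44.2763−-25.2217)/(125.2680−55.7700)=1.0000; B=V−Δ·S=-73.6289
Node (1,1) S=192.7200: V=(p*·200.3795+(1−p*)·44.2763)/1.1=119.0911; Δ=(200.3795−44.2763)/(281.3712−125.2680)=1.0000; B=V−Δ·S=-73.6289
Node (0,0) S=132.0000: V=(p*·119.0911+(1−p*)·12.1711)/1.1=65.0647; Δ=(119.0911−12.1711)/(192.7200−85.8000)=1.0000; B=V−Δ·S=-66.9353
Root portfolio cost Δ·132+B reproduces V0=65.0647.

(0,0): Delta=1.0000 Bond=-66.9353
(1,0): Delta=1.0000 Bond=-73.6289
(1,1): Delta=1.0000 Bond=-73.6289
(2,0): Delta=1.0000 Bond=-80.9917
(2,1): Delta=1.0000 Bond=-80.9917
(2,2): Delta=1.0000 Bond=-80.9917
(3,0): Delta=1.0000 Bond=-89.0909
(3,1): Delta=1.0000 Bond=-89.0909
(3,2): Delta=1.0000 Bond=-89.0909
(3,3): Delta=1.0000 Bond=-89.0909
V0=65.0647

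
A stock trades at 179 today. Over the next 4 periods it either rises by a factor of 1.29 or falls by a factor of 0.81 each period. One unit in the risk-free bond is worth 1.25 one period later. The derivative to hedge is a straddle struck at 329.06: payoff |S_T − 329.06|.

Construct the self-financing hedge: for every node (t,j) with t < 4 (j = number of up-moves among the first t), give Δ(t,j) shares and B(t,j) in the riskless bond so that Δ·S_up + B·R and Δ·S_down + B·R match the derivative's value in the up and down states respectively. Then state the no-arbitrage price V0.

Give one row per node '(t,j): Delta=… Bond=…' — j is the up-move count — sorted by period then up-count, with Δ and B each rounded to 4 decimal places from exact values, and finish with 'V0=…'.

Under the risk-neutral measure, an up-move has probability p* = (R−d)/(u−d) = 0.9167 and values discount at R = 1.25.
At expiry t=4: V(4,0)=252.0064, V(4,1)=206.3450, V(4,2)=133.6249, V(4,3)=17.8116, V(4,4)=166.6320
Node (3,0) S=95.1279: V=(p*·206.3450+(1−p*)·252.0064)/1.25=168.1201; Δ=(206.3450−252.0064)/(122.7150−77.0536)=-1.0000; B=V−Δ·S=263.2480
Node (3,1) S=151.5001: V=(p*·133.6249+(1−p*)·206.3450)/1.25=111.7479; Δ=(133.6249−206.3450)/(195.4351−122.7150)=-1.0000; B=V−Δ·S=263.2480
Node (3,2) S=241.2779: V=(p*·17.8116+(1−p*)·133.6249)/1.25=21.9701; Δ=(17.8116−133.6249)/(311.2484−195.4351)=-1.0000; B=V−Δ·S=263.2480
Node (3,3) S=384.2573: V=(p*·166.6320+(1−p*)·17.8116)/1.25=123.3842; Δ=(166.6320−17.8116)/(495.6920−311.2484)=0.8069; B=V−Δ·S=-186.6583
Node (2,0) S=117.4419: V=(p*·111.7479+(1−p*)·168.1201)/1.25=93.1565; Δ=(111.7479−168.1201)/(151.5001−95.1279)=-1.0000; B=V−Δ·S=210.5984
Node (2,1) S=187.0371: V=(p*·21.9701+(1−p*)·111.7479)/1.25=23.5613; Δ=(21.9701−111.7479)/(241.2779−151.5001)=-1.0000; B=V−Δ·S=210.5984
Node (2,2) S=297.8739: V=(p*·123.3842+(1−p*)·21.9701)/1.25=91.9464; Δ=(123.3842−21.9701)/(384.2573−241.2779)=0.7093; B=V−Δ·S=-119.3329
Node (1,0) S=144.9900: V=(p*·23.5613+(1−p*)·93.1565)/1.25=23.4887; Δ=(23.5613−93.1565)/(187.0371−117.4419)=-1.0000; B=V−Δ·S=168.4787
Node (1,1) S=230.9100: V=(p*·91.9464+(1−p*)·23.5613)/1.25=68.9981; Δ=(91.9464−23.5613)/(297.8739−187.0371)=0.6170; B=V−Δ·S=-73.4709
Node (0,0) S=179.0000: V=(p*·68.9981+(1−p*)·23.4887)/1.25=52.1645; Δ=(68.9981−23.4887)/(230.9100−144.9900)=0.5297; B=V−Δ·S=-42.6467
Self-financing check: at every node Δ·S+B equals the discounted successor values.

(0,0): Delta=0.5297 Bond=-42.6467
(1,0): Delta=-1.0000 Bond=168.4787
(1,1): Delta=0.6170 Bond=-73.4709
(2,0): Delta=-1.0000 Bond=210.5984
(2,1): Delta=-1.0000 Bond=210.5984
(2,2): Delta=0.7093 Bond=-119.3329
(3,0): Delta=-1.0000 Bond=263.2480
(3,1): Delta=-1.0000 Bond=263.2480
(3,2): Delta=-1.0000 Bond=263.2480
(3,3): Delta=0.8069 Bond=-186.6583
V0=52.1645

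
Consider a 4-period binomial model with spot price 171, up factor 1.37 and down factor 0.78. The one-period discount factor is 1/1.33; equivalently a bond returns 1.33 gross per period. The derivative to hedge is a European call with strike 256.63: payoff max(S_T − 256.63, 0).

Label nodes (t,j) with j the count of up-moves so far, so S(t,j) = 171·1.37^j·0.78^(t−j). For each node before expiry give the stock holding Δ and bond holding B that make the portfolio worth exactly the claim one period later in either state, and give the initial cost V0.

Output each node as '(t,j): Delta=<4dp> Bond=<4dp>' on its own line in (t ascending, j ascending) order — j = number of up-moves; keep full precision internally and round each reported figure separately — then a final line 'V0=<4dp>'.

(0,0): Delta=0.9497 Bond=-72.8879
(1,0): Delta=0.5390 Bond=-42.1606
(1,1): Delta=0.9667 Bond=-100.9249
(2,0): Delta=0.0000 Bond=0.0000
(2,1): Delta=0.5613 Bond=-60.1516
(2,2): Delta=0.9835 Bond=-139.6177
(3,0): Delta=0.0000 Bond=0.0000
(3,1): Delta=0.0000 Bond=0.0000
(3,2): Delta=0.5845 Bond=-85.8199
(3,3): Delta=1.0000 Bond=-192.9549
V0=89.5089

Under the risk-neutral measure, an up-move has probability p* = (R−d)/(u−d) = 0.9322 and values discount at R = 1.33.
At expiry t=4: V(4,0)=0.0000, V(4,1)=0.0000, V(4,2)=0.0000, V(4,3)=86.3371, V(4,4)=345.7609
(3,0): S=81.1484. Δ = (V_up−V_dn)/(S_up−S_dn) = (0.0000−0.0000)/(111.1733−63.2957) = 0.0000. V = [p*·0.0000 + (1−p*)·0.0000]/1.33 = 0.0000. B = V − Δ·S = 0.0000.
(3,1): S=142.5299. Δ = (V_up−V_dn)/(S_up−S_dn) = (0.0000−0.0000)/(195.2659−111.1733) = 0.0000. V = [p*·0.0000 + (1−p*)·0.0000]/1.33 = 0.0000. B = V − Δ·S = 0.0000.
(3,2): S=250.3409. Δ = (V_up−V_dn)/(S_up−S_dn) = (86.3371−0.0000)/(342.9671−195.2659) = 0.5845. V = [p*·86.3371 + (1−p*)·0.0000]/1.33 = 60.5141. B = V − Δ·S = -85.8199.
(3,3): S=439.7014. Δ = (V_up−V_dn)/(S_up−S_dn) = (345.7609−86.3371)/(602.3909−342.9671) = 1.0000. V = [p*·345.7609 + (1−p*)·86.3371]/1.33 = 246.7465. B = V − Δ·S = -192.9549.
(2,0): S=104.0364. Δ = (V_up−V_dn)/(S_up−S_dn) = (0.0000−0.0000)/(142.5299−81.1484) = 0.0000. V = [p*·0.0000 + (1−p*)·0.0000]/1.33 = 0.0000. B = V − Δ·S = 0.0000.
(2,1): S=182.7306. Δ = (V_up−V_dn)/(S_up−S_dn) = (60.5141−0.0000)/(250.3409−142.5299) = 0.5613. V = [p*·60.5141 + (1−p*)·0.0000]/1.33 = 42.4146. B = V − Δ·S = -60.1516.
(2,2): S=320.9499. Δ = (V_up−V_dn)/(S_up−S_dn) = (246.7465−60.5141)/(439.7014−250.3409) = 0.9835. V = [p*·246.7465 + (1−p*)·60.5141]/1.33 = 176.0305. B = V − Δ·S = -139.6177.
(1,0): S=133.3800. Δ = (V_up−V_dn)/(S_up−S_dn) = (42.4146−0.0000)/(182.7306−104.0364) = 0.5390. V = [p*·42.4146 + (1−p*)·0.0000]/1.33 = 29.7286. B = V − Δ·S = -42.1606.
(1,1): S=234.2700. Δ = (V_up−V_dn)/(S_up−S_dn) = (176.0305−42.4146)/(320.9499−182.7306) = 0.9667. V = [p*·176.0305 + (1−p*)·42.4146]/1.33 = 125.5427. B = V − Δ·S = -100.9249.
(0,0): S=171.0000. Δ = (V_up−V_dn)/(S_up−S_dn) = (125.5427−29.7286)/(234.2700−133.3800) = 0.9497. V = [p*·125.5427 + (1−p*)·29.7286]/1.33 = 89.5089. B = V − Δ·S = -72.8879.
Self-financing check: at every node Δ·S+B equals the discounted successor values.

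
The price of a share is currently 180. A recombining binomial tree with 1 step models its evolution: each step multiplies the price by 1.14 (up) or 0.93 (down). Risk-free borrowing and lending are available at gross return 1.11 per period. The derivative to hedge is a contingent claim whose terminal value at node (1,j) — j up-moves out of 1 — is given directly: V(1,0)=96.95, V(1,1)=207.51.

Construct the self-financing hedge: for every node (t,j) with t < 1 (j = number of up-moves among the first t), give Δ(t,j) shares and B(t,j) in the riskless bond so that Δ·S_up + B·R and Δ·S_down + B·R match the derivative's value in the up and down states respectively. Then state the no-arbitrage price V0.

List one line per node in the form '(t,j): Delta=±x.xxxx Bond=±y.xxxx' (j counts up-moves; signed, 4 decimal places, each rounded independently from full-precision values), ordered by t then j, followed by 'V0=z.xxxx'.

(0,0): Delta=2.9249 Bond=-353.7593
V0=172.7169

Risk-neutral probability p* = (R−d)/(u−d) = (1.11−0.93)/(1.14−0.93) = 0.8571.
Terminal values V(1,·): V(1,0)=96.9500, V(1,1)=207.5100
  t=0,j=0: stock 180.0000 → up 205.2000 (V=207.5100), down 167.4000 (V=96.9500). Price 172.7169; hedge Δ=2.9249, bond B=-353.7593.
Self-financing check: at every node Δ·S+B equals the discounted successor values.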